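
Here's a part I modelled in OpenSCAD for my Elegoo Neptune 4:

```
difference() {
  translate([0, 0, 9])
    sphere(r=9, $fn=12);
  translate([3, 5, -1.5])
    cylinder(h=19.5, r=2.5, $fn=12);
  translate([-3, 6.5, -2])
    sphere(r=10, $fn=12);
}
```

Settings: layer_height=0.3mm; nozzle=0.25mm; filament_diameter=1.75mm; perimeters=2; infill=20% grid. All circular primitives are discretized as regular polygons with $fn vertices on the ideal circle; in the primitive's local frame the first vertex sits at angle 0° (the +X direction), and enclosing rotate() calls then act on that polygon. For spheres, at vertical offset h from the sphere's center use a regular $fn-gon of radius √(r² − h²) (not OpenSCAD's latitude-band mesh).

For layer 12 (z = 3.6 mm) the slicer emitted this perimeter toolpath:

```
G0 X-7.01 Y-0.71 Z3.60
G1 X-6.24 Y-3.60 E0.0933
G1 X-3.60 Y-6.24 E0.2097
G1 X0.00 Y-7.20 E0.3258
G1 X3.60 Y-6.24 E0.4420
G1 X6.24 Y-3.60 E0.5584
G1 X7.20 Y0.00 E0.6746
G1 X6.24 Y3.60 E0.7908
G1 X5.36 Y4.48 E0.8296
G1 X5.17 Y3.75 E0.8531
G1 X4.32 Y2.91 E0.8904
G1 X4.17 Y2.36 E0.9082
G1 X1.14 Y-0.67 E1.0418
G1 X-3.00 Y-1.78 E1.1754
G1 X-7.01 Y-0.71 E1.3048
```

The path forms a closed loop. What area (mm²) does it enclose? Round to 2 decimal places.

Apply the shoelace formula to the sequence of (X, Y) vertices; enclosed area = 79.54 mm².

79.54 mm²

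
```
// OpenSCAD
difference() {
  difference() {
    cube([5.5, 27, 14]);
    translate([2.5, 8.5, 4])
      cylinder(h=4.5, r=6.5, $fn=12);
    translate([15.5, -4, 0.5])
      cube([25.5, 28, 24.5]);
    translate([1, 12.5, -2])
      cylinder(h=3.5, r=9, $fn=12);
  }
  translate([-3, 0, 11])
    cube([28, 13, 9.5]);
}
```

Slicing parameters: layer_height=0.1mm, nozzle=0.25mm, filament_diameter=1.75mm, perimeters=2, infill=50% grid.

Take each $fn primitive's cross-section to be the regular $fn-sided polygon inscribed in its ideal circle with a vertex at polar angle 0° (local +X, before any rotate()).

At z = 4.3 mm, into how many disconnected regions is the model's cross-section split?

At z = 4.3 mm: the cube (footprint 5.5×27) is included at this height; the r=6.5 cylinder at (2.5, 8.5) gives a regular 12-gon of circumradius 6.5 (constant along its height); the cube at (15.5, -4) is present — its section is the full 25.5×28 rectangle; the cylinder at (1, 12.5) does not reach this height (z outside [-2, 1.5]); After the difference (first − rest): starting from the 5.5×27 cube, the r=6.5 cylinder at (2.5, 8.5) partially overlaps it — only the 67.41 mm² overlap (of its 126.75 mm²) is removed, clipping the outline; the 25.5×28 cube at (15.5, -4) misses the remaining region (no effect) — 2 connected regions; the cube at (-3, 0) is absent (z outside [11, 20.5]); Taking the first minus the rest: none of the subtracted shapes is present at this height, so that combined region is unchanged — 2 connected regions. The result has 2 disconnected regions.

2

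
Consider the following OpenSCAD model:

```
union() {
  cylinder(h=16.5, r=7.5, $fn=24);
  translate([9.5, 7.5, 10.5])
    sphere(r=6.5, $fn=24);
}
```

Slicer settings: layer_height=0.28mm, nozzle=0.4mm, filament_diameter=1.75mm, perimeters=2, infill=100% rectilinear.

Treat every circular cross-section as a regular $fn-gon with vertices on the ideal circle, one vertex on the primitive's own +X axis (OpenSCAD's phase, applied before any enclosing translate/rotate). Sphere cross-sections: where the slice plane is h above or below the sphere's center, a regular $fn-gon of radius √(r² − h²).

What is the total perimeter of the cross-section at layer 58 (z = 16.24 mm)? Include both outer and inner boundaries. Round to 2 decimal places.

At z = 16.24 mm: the r=7.5 cylinder contributes a regular 24-gon of circumradius 7.5 (perimeter = 2·24·7.500·sin(180°/24) = 46.99 mm); the r=6.5 sphere at (9.5, 7.5) slices to a regular 24-gon of circumradius 3.050 (√(r²−h²) with h=5.74 from center) (perimeter = 2·24·3.050·sin(180°/24) = 19.11 mm); Merging all regions: the 2 present regions are separate (no shared area or edge), so areas and boundary lengths simply add and each stays a separate island — boundary = 66.10 mm. Overall, the cross-section has 2 separate islands. Total boundary length (outer) = 66.10 mm.

66.10 mm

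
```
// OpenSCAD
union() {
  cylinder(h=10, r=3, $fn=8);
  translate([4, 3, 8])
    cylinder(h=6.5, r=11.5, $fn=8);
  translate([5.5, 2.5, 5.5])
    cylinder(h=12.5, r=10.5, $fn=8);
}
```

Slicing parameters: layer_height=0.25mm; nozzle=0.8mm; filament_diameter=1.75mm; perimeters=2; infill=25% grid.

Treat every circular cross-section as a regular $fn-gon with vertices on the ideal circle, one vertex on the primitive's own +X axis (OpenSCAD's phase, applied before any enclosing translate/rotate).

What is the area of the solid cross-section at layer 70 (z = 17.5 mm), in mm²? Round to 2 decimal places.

311.83 mm²

At z = 17.5 mm: the cylinder is not intersected at this z (z outside [0, 10]); the cylinder at (4, 3) is not intersected at this z (z outside [8, 14.5]); the r=10.5 cylinder at (5.5, 2.5) contributes a regular 8-gon of circumradius 10.5 (area = (8/2)·10.500²·sin(360°/8) = 311.83 mm²); Taking the union: only the r=10.5 cylinder at (5.5, 2.5) is present, so the union is just that shape — area = 311.83 mm². Overall, the cross-section is a single solid region. Net area = 311.83 mm².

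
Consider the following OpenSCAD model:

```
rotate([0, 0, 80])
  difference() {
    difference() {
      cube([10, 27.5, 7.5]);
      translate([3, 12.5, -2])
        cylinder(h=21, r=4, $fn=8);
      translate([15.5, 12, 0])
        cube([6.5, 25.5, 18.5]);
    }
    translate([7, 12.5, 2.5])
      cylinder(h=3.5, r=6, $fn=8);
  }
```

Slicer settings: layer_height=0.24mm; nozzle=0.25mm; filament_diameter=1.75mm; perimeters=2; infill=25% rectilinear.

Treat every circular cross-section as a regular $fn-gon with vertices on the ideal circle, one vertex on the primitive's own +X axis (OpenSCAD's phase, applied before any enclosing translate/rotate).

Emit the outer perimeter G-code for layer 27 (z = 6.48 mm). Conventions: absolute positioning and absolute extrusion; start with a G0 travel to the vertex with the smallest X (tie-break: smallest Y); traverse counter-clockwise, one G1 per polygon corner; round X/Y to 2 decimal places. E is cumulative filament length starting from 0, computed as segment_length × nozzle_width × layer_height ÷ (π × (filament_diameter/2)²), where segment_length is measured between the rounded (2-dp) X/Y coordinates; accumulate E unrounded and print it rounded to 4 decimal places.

G0 X-27.08 Y4.78 Z6.48
G1 X-14.69 Y2.59 E0.3139
G1 X-15.07 Y2.83 E0.3251
G1 X-15.73 Y5.82 E0.4015
G1 X-14.08 Y8.40 E0.4778
G1 X-11.09 Y9.06 E0.5542
G1 X-8.51 Y7.42 E0.6305
G1 X-7.85 Y4.43 E0.7069
G1 X-9.49 Y1.85 E0.7831
G1 X-9.93 Y1.75 E0.7944
G1 X0.00 Y0.00 E1.0459
G1 X1.74 Y9.85 E1.2954
G1 X-25.35 Y14.62 E1.9816
G1 X-27.08 Y4.78 E2.2308

At z = 6.48 mm: the cube is present — its section is the full 10×27.5 rectangle; the r=4 cylinder at (3, 12.5) contributes a regular 8-gon of circumradius 4; the cube at (15.5, 12) (footprint 6.5×25.5) is included at this height; Taking the first minus the rest: starting from the 10×27.5 cube, the r=4 cylinder at (3, 12.5) partially overlaps it — only the 42.84 mm² overlap (of its 45.25 mm²) is removed, clipping the outline; the 6.5×25.5 cube at (15.5, 12) misses the remaining region (no effect) — 1 connected region; the cylinder at (7, 12.5) is not intersected at this z (z outside [2.5, 6]); After the difference (first − rest): none of the subtracted shapes is present at this height, so that combined region is unchanged — 1 connected region; (whole slice rotated 80° about Z — lengths, areas and connectivity unchanged). The outline is a single polygon with 13 vertices. Extrusion per mm of travel: 0.25 × 0.24 / (π × 0.875²) = 0.024945. Accumulating E over each segment gives final E = 2.2308.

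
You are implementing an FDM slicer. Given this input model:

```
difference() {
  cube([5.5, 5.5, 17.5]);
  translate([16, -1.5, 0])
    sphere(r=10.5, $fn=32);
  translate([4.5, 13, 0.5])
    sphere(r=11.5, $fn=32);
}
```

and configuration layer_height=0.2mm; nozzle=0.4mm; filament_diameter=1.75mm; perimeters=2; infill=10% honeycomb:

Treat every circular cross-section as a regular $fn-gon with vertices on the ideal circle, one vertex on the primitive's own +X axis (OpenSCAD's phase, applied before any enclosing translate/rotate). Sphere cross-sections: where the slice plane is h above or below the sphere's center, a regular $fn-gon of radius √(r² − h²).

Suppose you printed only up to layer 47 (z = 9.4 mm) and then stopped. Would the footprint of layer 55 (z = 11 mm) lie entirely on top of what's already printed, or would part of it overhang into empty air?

Compare the two slices. At z = 9.4: the cube (footprint 5.5×5.5) is included at this height (area 30.25 mm²); the sphere at (16, -1.5): section is a regular 32-gon, circumradius = √(r²−h²) = √(10.5²−9.4²) = 4.679 (area = (32/2)·4.679²·sin(360°/32) = 68.33 mm²); the r=11.5 sphere at (4.5, 13) contributes a regular 32-gon of circumradius √(11.5²−8.9²) = 7.283 (area = (32/2)·7.283²·sin(360°/32) = 165.56 mm²); Subtracting the remaining from the first: starting from the 5.5×5.5 cube (30.25 mm²), the r=10.5 sphere at (16, -1.5) misses the remaining region (no effect); the r=11.5 sphere at (4.5, 13) misses the remaining region (no effect) — area = 30.25 mm². At z = 11: the cube (footprint 5.5×5.5) is included at this height (area 30.25 mm²); the sphere at (16, -1.5) does not reach this height (|z−center|=11.000 > r=10.5); the sphere at (4.5, 13): section is a regular 32-gon, circumradius = √(r²−h²) = √(11.5²−10.5²) = 4.690 (area = (32/2)·4.690²·sin(360°/32) = 68.67 mm²); Subtracting the remaining from the first: starting from the 5.5×5.5 cube (30.25 mm²), the r=11.5 sphere at (4.5, 13) misses the remaining region (no effect) — area = 30.25 mm². Checking containment: the cross-section at z = 11 is a subset of the cross-section at z = 9.4.

entirely on top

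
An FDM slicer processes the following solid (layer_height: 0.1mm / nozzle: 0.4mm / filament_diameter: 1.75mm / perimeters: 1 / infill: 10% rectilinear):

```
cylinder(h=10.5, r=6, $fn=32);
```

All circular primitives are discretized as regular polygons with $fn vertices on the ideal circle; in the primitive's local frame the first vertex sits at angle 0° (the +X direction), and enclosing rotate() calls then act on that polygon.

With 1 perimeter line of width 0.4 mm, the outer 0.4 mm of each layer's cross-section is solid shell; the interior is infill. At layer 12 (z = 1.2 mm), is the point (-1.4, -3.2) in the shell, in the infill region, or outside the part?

At z = 1.2 mm: the cylinder: section is a regular 32-gon, circumradius r=6. Overall, the cross-section is a single solid region. The nearest boundary edge runs (-3.33, -4.99)→(-2.30, -5.54); distance from the point to it = 2.49 mm. The point is inside the cross-section and 2.49 mm from the nearest boundary — more than the 0.4 mm shell width (1 × 0.4), so it's in the infill interior.

infill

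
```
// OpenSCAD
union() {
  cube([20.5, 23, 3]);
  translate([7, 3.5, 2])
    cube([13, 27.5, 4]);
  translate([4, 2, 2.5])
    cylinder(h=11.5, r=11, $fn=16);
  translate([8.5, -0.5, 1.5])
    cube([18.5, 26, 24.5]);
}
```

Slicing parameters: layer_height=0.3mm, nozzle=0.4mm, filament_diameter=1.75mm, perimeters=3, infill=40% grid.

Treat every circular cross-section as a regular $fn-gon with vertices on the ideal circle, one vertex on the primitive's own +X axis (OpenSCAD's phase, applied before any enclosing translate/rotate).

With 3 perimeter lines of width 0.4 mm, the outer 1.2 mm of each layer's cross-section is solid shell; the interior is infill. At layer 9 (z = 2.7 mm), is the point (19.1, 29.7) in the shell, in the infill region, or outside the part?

shell

At z = 2.7 mm: the cube is present — its section is the full 20.5×23 rectangle; the cube at (7, 3.5) is present — its section is the full 13×27.5 rectangle; the cylinder at (4, 2): section is a regular 16-gon, circumradius r=11; the cube at (8.5, -0.5) is present — its section is the full 18.5×26 rectangle; Combining (union): the regions partially overlap (shared area 725.90 mm²), so overlapping operands fuse into one piece — 1 connected region. Overall, the cross-section is a single solid region. The nearest boundary edge runs (20.00, 31.00)→(20.00, 25.50); distance from the point to it = 0.90 mm. The point is inside the cross-section, 0.90 mm from the nearest boundary — within the 1.2 mm shell band (3 × 0.4).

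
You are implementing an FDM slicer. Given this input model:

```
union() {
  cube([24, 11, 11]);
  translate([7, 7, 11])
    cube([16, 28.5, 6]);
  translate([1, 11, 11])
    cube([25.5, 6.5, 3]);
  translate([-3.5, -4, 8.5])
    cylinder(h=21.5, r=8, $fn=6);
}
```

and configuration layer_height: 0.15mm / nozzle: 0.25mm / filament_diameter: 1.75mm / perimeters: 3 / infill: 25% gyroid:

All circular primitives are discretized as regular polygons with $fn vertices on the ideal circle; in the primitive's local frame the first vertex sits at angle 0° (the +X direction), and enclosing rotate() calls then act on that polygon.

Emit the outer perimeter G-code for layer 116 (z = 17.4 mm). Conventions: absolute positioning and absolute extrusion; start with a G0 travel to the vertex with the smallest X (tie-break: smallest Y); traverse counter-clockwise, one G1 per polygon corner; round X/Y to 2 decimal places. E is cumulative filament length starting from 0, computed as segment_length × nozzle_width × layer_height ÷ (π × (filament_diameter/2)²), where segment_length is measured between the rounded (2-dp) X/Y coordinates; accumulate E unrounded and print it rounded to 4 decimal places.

At z = 17.4 mm: the cube does not reach this height (z outside [0, 11]); the cube at (7, 7) is absent (z outside [11, 17]); the cube at (1, 11) does not reach this height (z outside [11, 14]); the r=8 cylinder at (-3.5, -4) contributes a regular 6-gon of circumradius 8; Taking the union: only the r=8 cylinder at (-3.5, -4) is present, so the union is just that shape — 1 connected region. The outline is a single polygon with 6 vertices. Extrusion per mm of travel: 0.25 × 0.15 / (π × 0.875²) = 0.015591. Accumulating E over each segment gives final E = 0.7485.

G0 X-11.50 Y-4.00 Z17.40
G1 X-7.50 Y-10.93 E0.1247
G1 X0.50 Y-10.93 E0.2495
G1 X4.50 Y-4.00 E0.3742
G1 X0.50 Y2.93 E0.4990
G1 X-7.50 Y2.93 E0.6237
G1 X-11.50 Y-4.00 E0.7485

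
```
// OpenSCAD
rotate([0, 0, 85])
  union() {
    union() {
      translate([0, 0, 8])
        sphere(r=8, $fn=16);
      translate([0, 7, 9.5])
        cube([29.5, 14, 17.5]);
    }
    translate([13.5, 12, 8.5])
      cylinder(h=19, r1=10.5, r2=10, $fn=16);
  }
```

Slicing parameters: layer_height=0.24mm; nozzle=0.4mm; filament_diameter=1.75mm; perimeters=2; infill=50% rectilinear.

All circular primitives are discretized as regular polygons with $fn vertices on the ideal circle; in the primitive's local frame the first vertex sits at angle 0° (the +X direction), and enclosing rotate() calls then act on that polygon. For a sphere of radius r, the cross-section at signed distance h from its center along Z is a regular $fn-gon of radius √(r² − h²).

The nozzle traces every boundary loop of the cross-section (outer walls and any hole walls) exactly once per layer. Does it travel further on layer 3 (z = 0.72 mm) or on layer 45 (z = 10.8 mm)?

Layer 3 (z = 0.72): the r=8 sphere contributes a regular 16-gon of circumradius √(8²−7.28²) = 3.317 (perimeter = 2·16·3.317·sin(180°/16) = 20.71 mm); the cube at (0, 7) is absent (z outside [9.5, 27]); Merging all regions: only the r=8 sphere is present, so the union is just that shape — boundary = 20.71 mm; the cone at (13.5, 12) is not intersected at this z (z outside [8.5, 27.5]); Taking the union: only that combined region is present, so the union is just that shape — boundary = 20.71 mm; (rotated 85° about Z; rotation is an isometry so areas/perimeters/island counts are preserved). So its perimeter = 20.71 mm. Layer 45 (z = 10.8): the sphere: section is a regular 16-gon, circumradius = √(r²−h²) = √(8²−2.8²) = 7.494 (perimeter = 2·16·7.494·sin(180°/16) = 46.78 mm); the cube at (0, 7) (footprint 29.5×14) is included at this height (perimeter 87.00 mm); Taking the union: the regions partially overlap (shared area 0.61 mm²), so the edge portions inside another operand are dropped and the merged outline is re-measured after clipping — boundary = 128.27 mm; the cone at (13.5, 12): at t=0.121 of its height the radius interpolates to r₁+(r₂−r₁)t = 10.439, giving a regular 16-gon of that circumradius (perimeter = 2·16·10.439·sin(180°/16) = 65.17 mm); Merging all regions: the regions partially overlap (shared area 256.82 mm²), so the edge portions inside another operand are dropped and the merged outline is re-measured after clipping — boundary = 132.90 mm; (whole slice rotated 85° about Z — lengths, areas and connectivity unchanged). So its perimeter = 132.90 mm. Layer 45 is larger (132.90 vs 20.71 mm).

layer 45 (z = 10.8 mm)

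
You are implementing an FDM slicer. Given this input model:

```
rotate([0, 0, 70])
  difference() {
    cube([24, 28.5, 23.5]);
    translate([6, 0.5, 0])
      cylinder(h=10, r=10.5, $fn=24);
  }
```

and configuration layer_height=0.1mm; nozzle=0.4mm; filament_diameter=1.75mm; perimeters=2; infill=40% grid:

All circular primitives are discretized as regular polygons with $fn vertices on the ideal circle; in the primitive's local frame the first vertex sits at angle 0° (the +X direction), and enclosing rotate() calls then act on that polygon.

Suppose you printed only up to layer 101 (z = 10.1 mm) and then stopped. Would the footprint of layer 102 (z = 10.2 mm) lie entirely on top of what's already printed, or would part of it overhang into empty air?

entirely on top

Compare the two slices. At z = 10.1: the cube is present — its section is the full 24×28.5 rectangle (area 684.00 mm²); the cylinder at (6, 0.5) does not reach this height (z outside [0, 10]); After the difference (first − rest): none of the subtracted shapes is present at this height, so the 24×28.5 cube is unchanged — area = 684.00 mm²; (rotated 70° about Z; rotation is an isometry so areas/perimeters/island counts are preserved). At z = 10.2: the cube is present — its section is the full 24×28.5 rectangle (area 684.00 mm²); the cylinder at (6, 0.5) is absent (z outside [0, 10]); After the difference (first − rest): none of the subtracted shapes is present at this height, so the 24×28.5 cube is unchanged — area = 684.00 mm²; (rotated 70° about Z; rotation is an isometry so areas/perimeters/island counts are preserved). Checking containment: the cross-section at z = 10.2 is a subset of the cross-section at z = 10.1.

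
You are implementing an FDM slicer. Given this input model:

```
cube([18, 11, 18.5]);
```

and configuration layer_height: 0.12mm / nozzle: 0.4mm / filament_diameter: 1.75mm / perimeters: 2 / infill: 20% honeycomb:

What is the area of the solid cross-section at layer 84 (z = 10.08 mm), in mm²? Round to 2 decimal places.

198.00 mm²

At z = 10.08 mm: the 18×11 cube contributes its full rectangle (area 198.00 mm²). Overall, the cross-section is a single solid region. Net area = 198.00 mm².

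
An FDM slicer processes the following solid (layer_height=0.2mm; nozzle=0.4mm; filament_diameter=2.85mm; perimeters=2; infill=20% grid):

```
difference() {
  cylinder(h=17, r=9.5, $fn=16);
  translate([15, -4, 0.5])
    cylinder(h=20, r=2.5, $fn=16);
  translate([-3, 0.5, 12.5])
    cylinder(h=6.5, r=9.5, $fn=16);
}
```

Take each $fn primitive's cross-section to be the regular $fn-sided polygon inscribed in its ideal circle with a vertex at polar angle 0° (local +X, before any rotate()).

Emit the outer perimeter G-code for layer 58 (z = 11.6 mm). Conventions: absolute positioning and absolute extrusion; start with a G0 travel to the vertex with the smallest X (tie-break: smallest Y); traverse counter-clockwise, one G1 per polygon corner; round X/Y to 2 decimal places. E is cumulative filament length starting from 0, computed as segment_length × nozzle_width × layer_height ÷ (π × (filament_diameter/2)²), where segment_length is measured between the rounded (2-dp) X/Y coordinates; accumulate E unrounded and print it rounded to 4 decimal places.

G0 X-9.50 Y0.00 Z11.60
G1 X-8.78 Y-3.64 E0.0465
G1 X-6.72 Y-6.72 E0.0930
G1 X-3.64 Y-8.78 E0.1395
G1 X0.00 Y-9.50 E0.1860
G1 X3.64 Y-8.78 E0.2325
G1 X6.72 Y-6.72 E0.2790
G1 X8.78 Y-3.64 E0.3255
G1 X9.50 Y0.00 E0.3720
G1 X8.78 Y3.64 E0.4185
G1 X6.72 Y6.72 E0.4650
G1 X3.64 Y8.78 E0.5115
G1 X0.00 Y9.50 E0.5580
G1 X-3.64 Y8.78 E0.6045
G1 X-6.72 Y6.72 E0.6510
G1 X-8.78 Y3.64 E0.6975
G1 X-9.50 Y0.00 E0.7440

At z = 11.6 mm: the r=9.5 cylinder contributes a regular 16-gon of circumradius 9.5; the cylinder at (15, -4): section is a regular 16-gon, circumradius r=2.5; the cylinder at (-3, 0.5) does not reach this height (z outside [12.5, 19]); Taking the first minus the rest: starting from the r=9.5 cylinder, the r=2.5 cylinder at (15, -4) misses the remaining region (no effect) — 1 connected region. The outline is a single polygon with 16 vertices. Extrusion per mm of travel: 0.4 × 0.2 / (π × 1.425²) = 0.012540. Accumulating E over each segment gives final E = 0.7440.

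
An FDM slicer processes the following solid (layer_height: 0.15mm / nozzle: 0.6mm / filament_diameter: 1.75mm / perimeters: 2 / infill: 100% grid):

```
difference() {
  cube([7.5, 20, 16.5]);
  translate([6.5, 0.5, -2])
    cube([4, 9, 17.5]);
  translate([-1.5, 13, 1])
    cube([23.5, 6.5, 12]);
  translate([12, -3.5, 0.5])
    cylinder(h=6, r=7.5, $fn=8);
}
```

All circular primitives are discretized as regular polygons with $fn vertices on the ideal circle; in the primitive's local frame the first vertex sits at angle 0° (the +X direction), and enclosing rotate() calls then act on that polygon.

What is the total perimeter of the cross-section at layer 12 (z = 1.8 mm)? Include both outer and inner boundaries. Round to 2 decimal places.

56.56 mm

At z = 1.8 mm: the 7.5×20 cube contributes its full rectangle (perimeter 55.00 mm); the cube at (6.5, 0.5) is present — its section is the full 4×9 rectangle (perimeter 26.00 mm); the cube at (-1.5, 13) (footprint 23.5×6.5) is included at this height (perimeter 60.00 mm); the cylinder at (12, -3.5): section is a regular 8-gon, circumradius r=7.5 (perimeter = 2·8·7.500·sin(180°/8) = 45.92 mm); Taking the first minus the rest: starting from the 7.5×20 cube, the 4×9 cube at (6.5, 0.5) partially overlaps it — only the 9.00 mm² overlap (of its 36.00 mm²) is removed, clipping the outline; the 23.5×6.5 cube at (-1.5, 13) partially overlaps it — only the 48.75 mm² overlap (of its 152.75 mm²) is removed, clipping the outline; the r=7.5 cylinder at (12, -3.5) partially overlaps it — only the 0.87 mm² overlap (of its 159.10 mm²) is removed, clipping the outline — boundary = 56.56 mm. Overall, the cross-section has 2 separate islands. Total boundary length (outer) = 56.56 mm.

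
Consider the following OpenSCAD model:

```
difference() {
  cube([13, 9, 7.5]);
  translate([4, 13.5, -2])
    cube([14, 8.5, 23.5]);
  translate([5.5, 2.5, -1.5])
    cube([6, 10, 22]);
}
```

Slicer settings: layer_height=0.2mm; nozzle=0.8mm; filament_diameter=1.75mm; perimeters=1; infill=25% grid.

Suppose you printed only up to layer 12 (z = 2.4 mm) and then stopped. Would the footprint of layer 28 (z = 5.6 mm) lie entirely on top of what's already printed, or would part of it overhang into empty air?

entirely on top

Compare the two slices. At z = 2.4: the cube is present — its section is the full 13×9 rectangle (area 117.00 mm²); the 14×8.5 cube at (4, 13.5) contributes its full rectangle (area 119.00 mm²); the 6×10 cube at (5.5, 2.5) contributes its full rectangle (area 60.00 mm²); Taking the first minus the rest: starting from the 13×9 cube (117.00 mm²), the 14×8.5 cube at (4, 13.5) misses the remaining region (no effect); the 6×10 cube at (5.5, 2.5) partially overlaps it — only the 39.00 mm² overlap (of its 60.00 mm²) is removed, clipping the outline — area = 78.00 mm². At z = 5.6: the cube (footprint 13×9) is included at this height (area 117.00 mm²); the cube at (4, 13.5) (footprint 14×8.5) is included at this height (area 119.00 mm²); the cube at (5.5, 2.5) is present — its section is the full 6×10 rectangle (area 60.00 mm²); Subtracting the remaining from the first: starting from the 13×9 cube (117.00 mm²), the 14×8.5 cube at (4, 13.5) misses the remaining region (no effect); the 6×10 cube at (5.5, 2.5) partially overlaps it — only the 39.00 mm² overlap (of its 60.00 mm²) is removed, clipping the outline — area = 78.00 mm². Checking containment: the cross-section at z = 5.6 is a subset of the cross-section at z = 2.4.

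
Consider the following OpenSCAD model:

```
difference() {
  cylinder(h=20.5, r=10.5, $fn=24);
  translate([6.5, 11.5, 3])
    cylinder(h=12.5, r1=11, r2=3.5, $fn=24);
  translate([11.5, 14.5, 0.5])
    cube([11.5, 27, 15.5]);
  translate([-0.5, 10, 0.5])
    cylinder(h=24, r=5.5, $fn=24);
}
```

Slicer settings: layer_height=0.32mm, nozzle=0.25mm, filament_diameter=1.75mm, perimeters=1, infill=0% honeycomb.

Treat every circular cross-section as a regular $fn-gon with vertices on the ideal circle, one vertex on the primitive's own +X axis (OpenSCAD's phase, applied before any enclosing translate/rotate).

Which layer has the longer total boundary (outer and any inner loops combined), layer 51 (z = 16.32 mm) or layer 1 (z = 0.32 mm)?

layer 51 (z = 16.32 mm)

Layer 51 (z = 16.32): the cylinder: section is a regular 24-gon, circumradius r=10.5 (perimeter = 2·24·10.500·sin(180°/24) = 65.79 mm); the cone at (6.5, 11.5) does not reach this height (z outside [3, 15.5]); the cube at (11.5, 14.5) does not reach this height (z outside [0.5, 16]); the r=5.5 cylinder at (-0.5, 10) contributes a regular 24-gon of circumradius 5.5 (perimeter = 2·24·5.500·sin(180°/24) = 34.46 mm); After the difference (first − rest): starting from the r=10.5 cylinder, the r=5.5 cylinder at (-0.5, 10) partially overlaps it — only the 46.27 mm² overlap (of its 93.95 mm²) is removed, clipping the outline — boundary = 69.58 mm. So its perimeter = 69.58 mm. Layer 1 (z = 0.32): the r=10.5 cylinder contributes a regular 24-gon of circumradius 10.5 (perimeter = 2·24·10.500·sin(180°/24) = 65.79 mm); the cone at (6.5, 11.5) does not reach this height (z outside [3, 15.5]); the cube at (11.5, 14.5) is absent (z outside [0.5, 16]); the cylinder at (-0.5, 10) is not intersected at this z (z outside [0.5, 24.5]); Taking the first minus the rest: none of the subtracted shapes is present at this height, so the r=10.5 cylinder is unchanged — boundary = 65.79 mm. So its perimeter = 65.79 mm. Layer 51 is larger (69.58 vs 65.79 mm).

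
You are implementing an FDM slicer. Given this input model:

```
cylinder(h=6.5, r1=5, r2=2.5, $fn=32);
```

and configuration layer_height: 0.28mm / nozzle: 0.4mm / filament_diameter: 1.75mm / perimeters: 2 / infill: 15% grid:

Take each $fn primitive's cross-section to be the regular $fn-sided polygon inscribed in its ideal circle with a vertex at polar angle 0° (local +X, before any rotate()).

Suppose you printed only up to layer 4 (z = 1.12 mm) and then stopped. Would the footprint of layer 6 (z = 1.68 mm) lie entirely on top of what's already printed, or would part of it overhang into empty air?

entirely on top

Compare the two slices. At z = 1.12: the cone (r1=5→r2=2.5) has section circumradius 4.569 here — a regular 32-gon (area = (32/2)·4.569²·sin(360°/32) = 65.17 mm²). At z = 1.68: the cone: at t=0.258 of its height the radius interpolates to r₁+(r₂−r₁)t = 4.354, giving a regular 32-gon of that circumradius (area = (32/2)·4.354²·sin(360°/32) = 59.17 mm²). Checking containment: the cross-section at z = 1.68 is a subset of the cross-section at z = 1.12.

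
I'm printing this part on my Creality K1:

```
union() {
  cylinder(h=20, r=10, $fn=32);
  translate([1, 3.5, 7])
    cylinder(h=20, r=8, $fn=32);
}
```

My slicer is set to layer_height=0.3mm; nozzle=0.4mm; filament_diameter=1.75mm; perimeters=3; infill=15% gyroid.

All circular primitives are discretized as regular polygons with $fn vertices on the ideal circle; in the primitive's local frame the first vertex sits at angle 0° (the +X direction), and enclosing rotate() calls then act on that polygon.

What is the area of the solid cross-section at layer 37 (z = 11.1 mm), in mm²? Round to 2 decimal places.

331.08 mm²

At z = 11.1 mm: the cylinder: section is a regular 32-gon, circumradius r=10 (area = (32/2)·10.000²·sin(360°/32) = 312.14 mm²); the cylinder at (1, 3.5): section is a regular 32-gon, circumradius r=8 (area = (32/2)·8.000²·sin(360°/32) = 199.77 mm²); Merging all regions: the regions partially overlap — summed areas 511.92 mm² minus the doubly-counted overlap 180.84 mm² gives 331.08 mm² — area = 331.08 mm². Overall, the cross-section is a single solid region. Net area = 331.08 mm².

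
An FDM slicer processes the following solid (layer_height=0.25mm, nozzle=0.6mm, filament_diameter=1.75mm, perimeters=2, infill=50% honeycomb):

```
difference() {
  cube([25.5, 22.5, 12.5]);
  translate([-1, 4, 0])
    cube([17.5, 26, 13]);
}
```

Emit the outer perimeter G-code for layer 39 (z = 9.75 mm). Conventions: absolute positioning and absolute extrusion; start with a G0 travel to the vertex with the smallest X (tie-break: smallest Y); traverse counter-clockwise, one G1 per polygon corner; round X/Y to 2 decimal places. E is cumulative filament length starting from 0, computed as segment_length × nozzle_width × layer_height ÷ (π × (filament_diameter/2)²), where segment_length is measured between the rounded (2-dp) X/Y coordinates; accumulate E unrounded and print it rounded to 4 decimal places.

G0 X0.00 Y0.00 Z9.75
G1 X25.50 Y0.00 E1.5903
G1 X25.50 Y22.50 E2.9934
G1 X16.50 Y22.50 E3.5547
G1 X16.50 Y4.00 E4.7084
G1 X0.00 Y4.00 E5.7374
G1 X0.00 Y0.00 E5.9868

At z = 9.75 mm: the cube (footprint 25.5×22.5) is included at this height; the 17.5×26 cube at (-1, 4) contributes its full rectangle; After the difference (first − rest): starting from the 25.5×22.5 cube, the 17.5×26 cube at (-1, 4) partially overlaps it — only the 305.25 mm² overlap (of its 455.00 mm²) is removed, clipping the outline — 1 connected region. The outline is a single polygon with 6 vertices. Extrusion per mm of travel: 0.6 × 0.25 / (π × 0.875²) = 0.062363. Accumulating E over each segment gives final E = 5.9868.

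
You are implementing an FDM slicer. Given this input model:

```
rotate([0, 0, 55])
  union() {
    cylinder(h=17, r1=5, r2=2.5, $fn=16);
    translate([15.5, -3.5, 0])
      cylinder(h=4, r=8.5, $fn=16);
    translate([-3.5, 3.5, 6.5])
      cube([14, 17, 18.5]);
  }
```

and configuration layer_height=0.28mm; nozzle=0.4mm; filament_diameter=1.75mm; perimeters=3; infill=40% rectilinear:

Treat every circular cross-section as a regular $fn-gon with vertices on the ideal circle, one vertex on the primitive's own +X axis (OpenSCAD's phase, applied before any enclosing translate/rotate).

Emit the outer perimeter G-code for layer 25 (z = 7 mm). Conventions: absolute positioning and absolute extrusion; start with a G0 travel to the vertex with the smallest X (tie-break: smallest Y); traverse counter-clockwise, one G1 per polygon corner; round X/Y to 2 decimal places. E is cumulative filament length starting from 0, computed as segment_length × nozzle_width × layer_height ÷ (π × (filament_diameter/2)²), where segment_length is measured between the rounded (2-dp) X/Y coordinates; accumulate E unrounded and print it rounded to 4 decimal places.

G0 X-18.80 Y8.89 Z7.00
G1 X-4.87 Y-0.86 E0.7917
G1 X-3.88 Y0.56 E0.8723
G1 X-3.91 Y-0.69 E0.9306
G1 X-3.35 Y-2.13 E1.0025
G1 X-2.28 Y-3.25 E1.0746
G1 X-0.86 Y-3.88 E1.1470
G1 X0.69 Y-3.91 E1.2192
G1 X2.13 Y-3.35 E1.2911
G1 X3.25 Y-2.28 E1.3632
G1 X3.88 Y-0.86 E1.4356
G1 X3.91 Y0.69 E1.5078
G1 X3.35 Y2.13 E1.5797
G1 X2.28 Y3.25 E1.6518
G1 X0.86 Y3.88 E1.7242
G1 X-0.69 Y3.91 E1.7964
G1 X-1.85 Y3.46 E1.8543
G1 X3.16 Y10.61 E2.2608
G1 X-10.77 Y20.36 E3.0526
G1 X-18.80 Y8.89 E3.7045

At z = 7 mm: the cone: at t=0.412 of its height the radius interpolates to r₁+(r₂−r₁)t = 3.971, giving a regular 16-gon of that circumradius; the cylinder at (15.5, -3.5) does not reach this height (z outside [0, 4]); the 14×17 cube at (-3.5, 3.5) contributes its full rectangle; Taking the union: the regions partially overlap (shared area 1.01 mm²), so overlapping operands fuse into one piece — 1 connected region; (rotated 55° about Z; rotation is an isometry so areas/perimeters/island counts are preserved). The outline is a single polygon with 19 vertices. Extrusion per mm of travel: 0.4 × 0.28 / (π × 0.875²) = 0.046564. Accumulating E over each segment gives final E = 3.7045.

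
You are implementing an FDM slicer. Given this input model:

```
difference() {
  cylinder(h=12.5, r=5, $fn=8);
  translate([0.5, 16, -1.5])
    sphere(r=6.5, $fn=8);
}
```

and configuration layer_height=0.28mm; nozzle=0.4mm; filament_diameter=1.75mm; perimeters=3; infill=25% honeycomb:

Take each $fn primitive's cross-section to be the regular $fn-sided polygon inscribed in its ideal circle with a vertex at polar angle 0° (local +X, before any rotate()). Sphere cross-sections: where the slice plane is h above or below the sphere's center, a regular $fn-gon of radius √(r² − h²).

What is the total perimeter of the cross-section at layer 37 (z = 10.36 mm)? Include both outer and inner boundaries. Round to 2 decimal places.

30.61 mm

At z = 10.36 mm: the r=5 cylinder gives a regular 8-gon of circumradius 5 (constant along its height) (perimeter = 2·8·5.000·sin(180°/8) = 30.61 mm); the sphere at (0.5, 16) is not intersected at this z (|z−center|=11.860 > r=6.5); Subtracting the remaining from the first: none of the subtracted shapes is present at this height, so the r=5 cylinder is unchanged — boundary = 30.61 mm. Overall, the cross-section is a single solid region. Total boundary length (outer) = 30.61 mm.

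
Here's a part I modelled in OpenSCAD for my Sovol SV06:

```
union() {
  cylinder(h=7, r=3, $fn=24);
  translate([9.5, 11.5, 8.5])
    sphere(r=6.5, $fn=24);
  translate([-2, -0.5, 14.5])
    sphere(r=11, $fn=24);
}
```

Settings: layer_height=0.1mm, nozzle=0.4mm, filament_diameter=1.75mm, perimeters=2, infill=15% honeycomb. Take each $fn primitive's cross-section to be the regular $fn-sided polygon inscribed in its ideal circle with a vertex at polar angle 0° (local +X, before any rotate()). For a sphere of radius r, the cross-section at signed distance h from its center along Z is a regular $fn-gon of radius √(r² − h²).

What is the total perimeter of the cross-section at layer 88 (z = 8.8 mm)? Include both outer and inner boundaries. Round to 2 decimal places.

99.62 mm

At z = 8.8 mm: the cylinder does not reach this height (z outside [0, 7]); the r=6.5 sphere at (9.5, 11.5) contributes a regular 24-gon of circumradius √(6.5²−0.3²) = 6.493 (perimeter = 2·24·6.493·sin(180°/24) = 40.68 mm); the r=11 sphere at (-2, -0.5) slices to a regular 24-gon of circumradius 9.408 (√(r²−h²) with h=5.7 from center) (perimeter = 2·24·9.408·sin(180°/24) = 58.94 mm); Merging all regions: the 2 present regions are separate (no shared area or edge), so areas and boundary lengths simply add and each stays a separate island — boundary = 99.62 mm. Overall, the cross-section has 2 separate islands. Total boundary length (outer) = 99.62 mm.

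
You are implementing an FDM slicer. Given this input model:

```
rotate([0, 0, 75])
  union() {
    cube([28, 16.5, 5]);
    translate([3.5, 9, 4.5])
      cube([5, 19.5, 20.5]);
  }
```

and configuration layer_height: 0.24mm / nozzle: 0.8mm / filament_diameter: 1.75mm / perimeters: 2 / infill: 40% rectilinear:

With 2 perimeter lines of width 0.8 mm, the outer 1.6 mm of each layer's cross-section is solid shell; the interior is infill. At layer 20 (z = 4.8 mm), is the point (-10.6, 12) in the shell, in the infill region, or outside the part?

infill

At z = 4.8 mm: the cube (footprint 28×16.5) is included at this height; the cube at (3.5, 9) is present — its section is the full 5×19.5 rectangle; Combining (union): the regions partially overlap (shared area 37.50 mm²), so overlapping operands fuse into one piece — 1 connected region; (whole slice rotated 75° about Z — lengths, areas and connectivity unchanged). Overall, the cross-section is a single solid region. Undo the 75° rotation: the query point maps to (8.848, 13.345) in the un-rotated model frame. The nearest boundary edge runs (8.50, 16.50)→(28.00, 16.50); distance from the point to it = 3.16 mm. The point is inside the cross-section and 3.16 mm from the nearest boundary — more than the 1.6 mm shell width (2 × 0.8), so it's in the infill interior.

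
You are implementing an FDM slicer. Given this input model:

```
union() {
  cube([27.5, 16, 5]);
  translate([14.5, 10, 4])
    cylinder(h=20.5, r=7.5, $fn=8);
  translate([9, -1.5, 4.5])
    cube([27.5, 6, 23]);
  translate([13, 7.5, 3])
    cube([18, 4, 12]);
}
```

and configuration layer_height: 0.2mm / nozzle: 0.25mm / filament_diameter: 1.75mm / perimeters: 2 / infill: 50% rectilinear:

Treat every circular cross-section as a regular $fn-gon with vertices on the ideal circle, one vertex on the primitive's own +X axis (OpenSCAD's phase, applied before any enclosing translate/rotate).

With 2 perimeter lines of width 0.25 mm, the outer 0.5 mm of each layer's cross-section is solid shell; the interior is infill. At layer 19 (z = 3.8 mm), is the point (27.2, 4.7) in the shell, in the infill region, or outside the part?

shell

At z = 3.8 mm: the 27.5×16 cube contributes its full rectangle; the cylinder at (14.5, 10) is not intersected at this z (z outside [4, 24.5]); the cube at (9, -1.5) is not intersected at this z (z outside [4.5, 27.5]); the 18×4 cube at (13, 7.5) contributes its full rectangle; Taking the union: the regions partially overlap (shared area 58.00 mm²), so overlapping operands fuse into one piece — 1 connected region. Overall, the cross-section is a single solid region. The nearest boundary edge runs (27.50, 7.50)→(27.50, 0.00); distance from the point to it = 0.30 mm. The point is inside the cross-section, 0.30 mm from the nearest boundary — within the 0.5 mm shell band (2 × 0.25).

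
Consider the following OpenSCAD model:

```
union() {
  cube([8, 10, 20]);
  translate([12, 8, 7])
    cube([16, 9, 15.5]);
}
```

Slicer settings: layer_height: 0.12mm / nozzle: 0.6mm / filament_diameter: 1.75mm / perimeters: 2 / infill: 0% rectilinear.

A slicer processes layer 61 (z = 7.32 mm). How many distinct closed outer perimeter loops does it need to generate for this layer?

At z = 7.32 mm: the 8×10 cube contributes its full rectangle; the cube at (12, 8) (footprint 16×9) is included at this height; Merging all regions: the 2 present regions are separate (no shared area or edge), so areas and boundary lengths simply add and each stays a separate island — 2 connected regions. The result has 2 disconnected regions.

2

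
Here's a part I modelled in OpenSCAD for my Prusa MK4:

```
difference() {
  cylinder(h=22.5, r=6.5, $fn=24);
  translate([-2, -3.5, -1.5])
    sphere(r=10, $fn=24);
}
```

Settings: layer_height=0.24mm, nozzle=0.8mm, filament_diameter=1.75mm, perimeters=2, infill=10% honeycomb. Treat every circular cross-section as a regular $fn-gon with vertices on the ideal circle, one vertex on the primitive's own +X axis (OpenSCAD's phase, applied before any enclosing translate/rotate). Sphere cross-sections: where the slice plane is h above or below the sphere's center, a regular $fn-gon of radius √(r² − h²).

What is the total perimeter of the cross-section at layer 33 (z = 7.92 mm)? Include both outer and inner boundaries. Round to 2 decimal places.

At z = 7.92 mm: the r=6.5 cylinder contributes a regular 24-gon of circumradius 6.5 (perimeter = 2·24·6.500·sin(180°/24) = 40.72 mm); the r=10 sphere at (-2, -3.5) contributes a regular 24-gon of circumradius √(10²−9.42²) = 3.356 (perimeter = 2·24·3.356·sin(180°/24) = 21.03 mm); Taking the first minus the rest: starting from the r=6.5 cylinder, the r=10 sphere at (-2, -3.5) partially overlaps it — only the 31.26 mm² overlap (of its 34.98 mm²) is removed, clipping the outline — boundary = 49.08 mm. Overall, the cross-section is a single solid region. Total boundary length (outer) = 49.08 mm.

49.08 mm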